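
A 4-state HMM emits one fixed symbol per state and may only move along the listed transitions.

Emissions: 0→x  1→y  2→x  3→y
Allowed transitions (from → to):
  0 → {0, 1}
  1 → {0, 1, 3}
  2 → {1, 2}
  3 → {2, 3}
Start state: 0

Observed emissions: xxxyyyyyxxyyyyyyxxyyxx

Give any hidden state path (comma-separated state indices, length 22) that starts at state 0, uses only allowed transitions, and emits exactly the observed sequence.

  pos 0: x in {0,2}, choose 0; start
  pos 1: x in {0,2}, choose 0; 0->0 ok
  pos 2: x in {0,2}, choose 0; 0->0 ok
  pos 3: y in {1,3}, choose 1; 0->1 ok
  pos 4: y in {1,3}, choose 3; 1->3 ok
  pos 5: y in {1,3}, choose 3; 3->3 ok
  pos 6: y in {1,3}, choose 3; 3->3 ok
  pos 7: y in {1,3}, choose 3; 3->3 ok
  pos 8: x in {0,2}, choose 2; 3->2 ok
  pos 9: x in {0,2}, choose 2; 2->2 ok
  pos 10: y in {1,3}, choose 1; 2->1 ok
  pos 11: y in {1,3}, choose 1; 1->1 ok
  pos 12: y in {1,3}, choose 1; 1->1 ok
  pos 13: y in {1,3}, choose 1; 1->1 ok
  pos 14: y in {1,3}, choose 1; 1->1 ok
  pos 15: y in {1,3}, choose 3; 1->3 ok
  pos 16: x in {0,2}, choose 2; 3->2 ok
  pos 17: x in {0,2}, choose 2; 2->2 ok
  pos 18: y in {1,3}, choose 1; 2->1 ok
  pos 19: y in {1,3}, choose 3; 1->3 ok
  pos 20: x in {0,2}, choose 2; 3->2 ok
  pos 21: x in {0,2}, choose 2; 2->2 ok

0,0,0,1,3,3,3,3,2,2,1,1,1,1,1,3,2,2,1,3,2,2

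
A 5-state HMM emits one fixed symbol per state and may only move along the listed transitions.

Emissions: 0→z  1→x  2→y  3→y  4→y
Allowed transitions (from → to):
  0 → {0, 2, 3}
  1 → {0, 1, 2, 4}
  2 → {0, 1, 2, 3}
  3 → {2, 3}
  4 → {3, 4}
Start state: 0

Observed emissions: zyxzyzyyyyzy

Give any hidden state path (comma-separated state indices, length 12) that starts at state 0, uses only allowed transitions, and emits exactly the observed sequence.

  0: obs=z cand={0} pick 0 [start]
  1: obs=y cand={2,3,4} pick 2 [0->2 ok]
  2: obs=x cand={1} pick 1 [2->1 ok]
  3: obs=z cand={0} pick 0 [1->0 ok]
  4: obs=y cand={2,3,4} pick 2 [0->2 ok]
  5: obs=z cand={0} pick 0 [2->0 ok]
  6: obs=y cand={2,3,4} pick 3 [0->3 ok]
  7: obs=y cand={2,3,4} pick 3 [3->3 ok]
  8: obs=y cand={2,3,4} pick 3 [3->3 ok]
  9: obs=y cand={2,3,4} pick 2 [3->2 ok]
  10: obs=z cand={0} pick 0 [2->0 ok]
  11: obs=y cand={2,3,4} pick 3 [0->3 ok]

0,2,1,0,2,0,3,3,3,2,0,3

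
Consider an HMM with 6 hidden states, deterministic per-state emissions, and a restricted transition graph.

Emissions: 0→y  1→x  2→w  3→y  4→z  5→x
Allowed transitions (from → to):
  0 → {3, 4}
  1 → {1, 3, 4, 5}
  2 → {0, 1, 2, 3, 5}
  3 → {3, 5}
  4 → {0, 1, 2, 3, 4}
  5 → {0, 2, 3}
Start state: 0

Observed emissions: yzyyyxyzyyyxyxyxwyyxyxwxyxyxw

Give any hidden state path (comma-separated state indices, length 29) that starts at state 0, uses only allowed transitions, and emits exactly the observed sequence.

  [0] y  {0,3}  => 0  start
  [1] z  {4}  => 4  0->4 ok
  [2] y  {0,3}  => 0  4->0 ok
  [3] y  {0,3}  => 3  0->3 ok
  [4] y  {0,3}  => 3  3->3 ok
  [5] x  {1,5}  => 5  3->5 ok
  [6] y  {0,3}  => 0  5->0 ok
  [7] z  {4}  => 4  0->4 ok
  [8] y  {0,3}  => 0  4->0 ok
  [9] y  {0,3}  => 3  0->3 ok
  [10] y  {0,3}  => 3  3->3 ok
  [11] x  {1,5}  => 5  3->5 ok
  [12] y  {0,3}  => 3  5->3 ok
  [13] x  {1,5}  => 5  3->5 ok
  [14] y  {0,3}  => 3  5->3 ok
  [15] x  {1,5}  => 5  3->5 ok
  [16] w  {2}  => 2  5->2 ok
  [17] y  {0,3}  => 3  2->3 ok
  [18] y  {0,3}  => 3  3->3 ok
  [19] x  {1,5}  => 5  3->5 ok
  [20] y  {0,3}  => 3  5->3 ok
  [21] x  {1,5}  => 5  3->5 ok
  [22] w  {2}  => 2  5->2 ok
  [23] x  {1,5}  => 5  2->5 ok
  [24] y  {0,3}  => 3  5->3 ok
  [25] x  {1,5}  => 5  3->5 ok
  [26] y  {0,3}  => 3  5->3 ok
  [27] x  {1,5}  => 5  3->5 ok
  [28] w  {2}  => 2  5->2 ok

0,4,0,3,3,5,0,4,0,3,3,5,3,5,3,5,2,3,3,5,3,5,2,5,3,5,3,5,2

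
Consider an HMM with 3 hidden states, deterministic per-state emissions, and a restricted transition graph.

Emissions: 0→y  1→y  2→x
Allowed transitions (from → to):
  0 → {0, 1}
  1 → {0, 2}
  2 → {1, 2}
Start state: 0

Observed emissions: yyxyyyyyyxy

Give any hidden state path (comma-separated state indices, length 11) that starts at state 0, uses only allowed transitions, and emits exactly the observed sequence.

0,1,2,1,0,1,0,0,1,2,1

  pos 0: y in {0,1}, choose 0; start
  pos 1: y in {0,1}, choose 1; 0->1 ok
  pos 2: x in {2}, choose 2; 1->2 ok
  pos 3: y in {0,1}, choose 1; 2->1 ok
  pos 4: y in {0,1}, choose 0; 1->0 ok
  pos 5: y in {0,1}, choose 1; 0->1 ok
  pos 6: y in {0,1}, choose 0; 1->0 ok
  pos 7: y in {0,1}, choose 0; 0->0 ok
  pos 8: y in {0,1}, choose 1; 0->1 ok
  pos 9: x in {2}, choose 2; 1->2 ok
  pos 10: y in {0,1}, choose 1; 2->1 ok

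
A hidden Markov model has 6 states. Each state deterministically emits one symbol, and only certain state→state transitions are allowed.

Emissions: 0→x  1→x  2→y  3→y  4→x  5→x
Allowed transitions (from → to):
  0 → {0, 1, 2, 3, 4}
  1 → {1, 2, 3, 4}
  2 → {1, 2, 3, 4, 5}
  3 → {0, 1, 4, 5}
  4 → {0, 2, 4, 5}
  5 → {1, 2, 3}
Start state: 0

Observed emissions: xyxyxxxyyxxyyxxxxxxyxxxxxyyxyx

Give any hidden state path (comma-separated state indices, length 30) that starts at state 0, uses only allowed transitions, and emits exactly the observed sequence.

  t0 'x' -> {0,1,4,5}, take 0 (start)
  t1 'y' -> {2,3}, take 3 (0->3 ok)
  t2 'x' -> {0,1,4,5}, take 4 (3->4 ok)
  t3 'y' -> {2,3}, take 2 (4->2 ok)
  t4 'x' -> {0,1,4,5}, take 1 (2->1 ok)
  t5 'x' -> {0,1,4,5}, take 4 (1->4 ok)
  t6 'x' -> {0,1,4,5}, take 0 (4->0 ok)
  t7 'y' -> {2,3}, take 2 (0->2 ok)
  t8 'y' -> {2,3}, take 3 (2->3 ok)
  t9 'x' -> {0,1,4,5}, take 1 (3->1 ok)
  t10 'x' -> {0,1,4,5}, take 4 (1->4 ok)
  t11 'y' -> {2,3}, take 2 (4->2 ok)
  t12 'y' -> {2,3}, take 3 (2->3 ok)
  t13 'x' -> {0,1,4,5}, take 5 (3->5 ok)
  t14 'x' -> {0,1,4,5}, take 1 (5->1 ok)
  t15 'x' -> {0,1,4,5}, take 4 (1->4 ok)
  t16 'x' -> {0,1,4,5}, take 4 (4->4 ok)
  t17 'x' -> {0,1,4,5}, take 4 (4->4 ok)
  t18 'x' -> {0,1,4,5}, take 5 (4->5 ok)
  t19 'y' -> {2,3}, take 3 (5->3 ok)
  t20 'x' -> {0,1,4,5}, take 0 (3->0 ok)
  t21 'x' -> {0,1,4,5}, take 4 (0->4 ok)
  t22 'x' -> {0,1,4,5}, take 0 (4->0 ok)
  t23 'x' -> {0,1,4,5}, take 0 (0->0 ok)
  t24 'x' -> {0,1,4,5}, take 4 (0->4 ok)
  t25 'y' -> {2,3}, take 2 (4->2 ok)
  t26 'y' -> {2,3}, take 3 (2->3 ok)
  t27 'x' -> {0,1,4,5}, take 4 (3->4 ok)
  t28 'y' -> {2,3}, take 2 (4->2 ok)
  t29 'x' -> {0,1,4,5}, take 4 (2->4 ok)

0,3,4,2,1,4,0,2,3,1,4,2,3,5,1,4,4,4,5,3,0,4,0,0,4,2,3,4,2,4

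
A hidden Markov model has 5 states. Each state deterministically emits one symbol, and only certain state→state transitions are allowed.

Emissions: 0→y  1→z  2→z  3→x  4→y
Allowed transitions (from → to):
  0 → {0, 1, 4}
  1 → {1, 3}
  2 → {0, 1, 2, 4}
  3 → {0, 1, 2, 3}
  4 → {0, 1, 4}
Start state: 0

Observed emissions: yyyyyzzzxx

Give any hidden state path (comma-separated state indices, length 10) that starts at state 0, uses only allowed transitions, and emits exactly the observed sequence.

0,0,0,4,0,1,1,1,3,3

  [0] y  {0,4}  => 0  start
  [1] y  {0,4}  => 0  0->0 ok
  [2] y  {0,4}  => 0  0->0 ok
  [3] y  {0,4}  => 4  0->4 ok
  [4] y  {0,4}  => 0  4->0 ok
  [5] z  {1,2}  => 1  0->1 ok
  [6] z  {1,2}  => 1  1->1 ok
  [7] z  {1,2}  => 1  1->1 ok
  [8] x  {3}  => 3  1->3 ok
  [9] x  {3}  => 3  3->3 ok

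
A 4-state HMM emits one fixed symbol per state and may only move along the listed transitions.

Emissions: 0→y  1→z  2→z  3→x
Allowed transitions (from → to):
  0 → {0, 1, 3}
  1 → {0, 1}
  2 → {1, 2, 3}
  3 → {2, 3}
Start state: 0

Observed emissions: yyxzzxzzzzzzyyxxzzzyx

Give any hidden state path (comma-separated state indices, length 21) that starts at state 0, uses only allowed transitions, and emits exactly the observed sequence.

0,0,3,2,2,3,2,2,2,2,2,1,0,0,3,3,2,2,1,0,3

  pos 0: y in {0}, choose 0; start
  pos 1: y in {0}, choose 0; 0->0 ok
  pos 2: x in {3}, choose 3; 0->3 ok
  pos 3: z in {1,2}, choose 2; 3->2 ok
  pos 4: z in {1,2}, choose 2; 2->2 ok
  pos 5: x in {3}, choose 3; 2->3 ok
  pos 6: z in {1,2}, choose 2; 3->2 ok
  pos 7: z in {1,2}, choose 2; 2->2 ok
  pos 8: z in {1,2}, choose 2; 2->2 ok
  pos 9: z in {1,2}, choose 2; 2->2 ok
  pos 10: z in {1,2}, choose 2; 2->2 ok
  pos 11: z in {1,2}, choose 1; 2->1 ok
  pos 12: y in {0}, choose 0; 1->0 ok
  pos 13: y in {0}, choose 0; 0->0 ok
  pos 14: x in {3}, choose 3; 0->3 ok
  pos 15: x in {3}, choose 3; 3->3 ok
  pos 16: z in {1,2}, choose 2; 3->2 ok
  pos 17: z in {1,2}, choose 2; 2->2 ok
  pos 18: z in {1,2}, choose 1; 2->1 ok
  pos 19: y in {0}, choose 0; 1->0 ok
  pos 20: x in {3}, choose 3; 0->3 ok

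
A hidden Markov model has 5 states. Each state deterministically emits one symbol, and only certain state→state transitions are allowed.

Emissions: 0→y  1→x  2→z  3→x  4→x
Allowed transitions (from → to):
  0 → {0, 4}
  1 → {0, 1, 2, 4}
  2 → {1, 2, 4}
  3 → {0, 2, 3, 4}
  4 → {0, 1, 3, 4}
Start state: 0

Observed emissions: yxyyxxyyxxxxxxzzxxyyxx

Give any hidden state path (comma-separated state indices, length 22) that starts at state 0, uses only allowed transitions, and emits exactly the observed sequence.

0,4,0,0,4,4,0,0,4,3,3,3,3,3,2,2,4,3,0,0,4,3

  [0] y  {0}  => 0  start
  [1] x  {1,3,4}  => 4  0->4 ok
  [2] y  {0}  => 0  4->0 ok
  [3] y  {0}  => 0  0->0 ok
  [4] x  {1,3,4}  => 4  0->4 ok
  [5] x  {1,3,4}  => 4  4->4 ok
  [6] y  {0}  => 0  4->0 ok
  [7] y  {0}  => 0  0->0 ok
  [8] x  {1,3,4}  => 4  0->4 ok
  [9] x  {1,3,4}  => 3  4->3 ok
  [10] x  {1,3,4}  => 3  3->3 ok
  [11] x  {1,3,4}  => 3  3->3 ok
  [12] x  {1,3,4}  => 3  3->3 ok
  [13] x  {1,3,4}  => 3  3->3 ok
  [14] z  {2}  => 2  3->2 ok
  [15] z  {2}  => 2  2->2 ok
  [16] x  {1,3,4}  => 4  2->4 ok
  [17] x  {1,3,4}  => 3  4->3 ok
  [18] y  {0}  => 0  3->0 ok
  [19] y  {0}  => 0  0->0 ok
  [20] x  {1,3,4}  => 4  0->4 ok
  [21] x  {1,3,4}  => 3  4->3 ok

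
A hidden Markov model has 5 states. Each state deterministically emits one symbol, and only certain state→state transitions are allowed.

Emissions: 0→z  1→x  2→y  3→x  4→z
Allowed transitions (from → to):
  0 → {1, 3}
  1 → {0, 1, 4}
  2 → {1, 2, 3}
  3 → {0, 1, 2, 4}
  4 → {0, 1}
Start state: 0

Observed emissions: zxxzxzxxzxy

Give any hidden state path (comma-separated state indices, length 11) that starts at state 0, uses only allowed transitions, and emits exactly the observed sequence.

  pos 0: z in {0,4}, choose 0; start
  pos 1: x in {1,3}, choose 1; 0->1 ok
  pos 2: x in {1,3}, choose 1; 1->1 ok
  pos 3: z in {0,4}, choose 4; 1->4 ok
  pos 4: x in {1,3}, choose 1; 4->1 ok
  pos 5: z in {0,4}, choose 0; 1->0 ok
  pos 6: x in {1,3}, choose 1; 0->1 ok
  pos 7: x in {1,3}, choose 1; 1->1 ok
  pos 8: z in {0,4}, choose 0; 1->0 ok
  pos 9: x in {1,3}, choose 3; 0->3 ok
  pos 10: y in {2}, choose 2; 3->2 ok

0,1,1,4,1,0,1,1,0,3,2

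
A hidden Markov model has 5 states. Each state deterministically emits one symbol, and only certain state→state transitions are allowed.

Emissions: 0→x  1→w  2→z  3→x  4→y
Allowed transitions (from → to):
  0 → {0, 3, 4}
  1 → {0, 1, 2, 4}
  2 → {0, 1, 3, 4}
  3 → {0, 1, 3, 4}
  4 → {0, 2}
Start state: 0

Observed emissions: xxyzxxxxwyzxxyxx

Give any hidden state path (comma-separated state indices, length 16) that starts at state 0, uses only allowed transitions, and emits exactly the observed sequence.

  pos 0: x in {0,3}, choose 0; start
  pos 1: x in {0,3}, choose 3; 0->3 ok
  pos 2: y in {4}, choose 4; 3->4 ok
  pos 3: z in {2}, choose 2; 4->2 ok
  pos 4: x in {0,3}, choose 0; 2->0 ok
  pos 5: x in {0,3}, choose 3; 0->3 ok
  pos 6: x in {0,3}, choose 3; 3->3 ok
  pos 7: x in {0,3}, choose 3; 3->3 ok
  pos 8: w in {1}, choose 1; 3->1 ok
  pos 9: y in {4}, choose 4; 1->4 ok
  pos 10: z in {2}, choose 2; 4->2 ok
  pos 11: x in {0,3}, choose 0; 2->0 ok
  pos 12: x in {0,3}, choose 3; 0->3 ok
  pos 13: y in {4}, choose 4; 3->4 ok
  pos 14: x in {0,3}, choose 0; 4->0 ok
  pos 15: x in {0,3}, choose 0; 0->0 ok

0,3,4,2,0,3,3,3,1,4,2,0,3,4,0,0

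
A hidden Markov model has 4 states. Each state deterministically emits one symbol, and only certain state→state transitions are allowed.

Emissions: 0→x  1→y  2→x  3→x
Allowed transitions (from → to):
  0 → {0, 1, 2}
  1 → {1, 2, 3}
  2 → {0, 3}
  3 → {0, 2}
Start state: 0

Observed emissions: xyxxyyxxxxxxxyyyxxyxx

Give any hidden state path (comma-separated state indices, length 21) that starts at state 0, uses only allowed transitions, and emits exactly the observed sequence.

0,1,2,0,1,1,3,2,3,2,0,0,0,1,1,1,3,0,1,3,0

  t0 'x' -> {0,2,3}, take 0 (start)
  t1 'y' -> {1}, take 1 (0->1 ok)
  t2 'x' -> {0,2,3}, take 2 (1->2 ok)
  t3 'x' -> {0,2,3}, take 0 (2->0 ok)
  t4 'y' -> {1}, take 1 (0->1 ok)
  t5 'y' -> {1}, take 1 (1->1 ok)
  t6 'x' -> {0,2,3}, take 3 (1->3 ok)
  t7 'x' -> {0,2,3}, take 2 (3->2 ok)
  t8 'x' -> {0,2,3}, take 3 (2->3 ok)
  t9 'x' -> {0,2,3}, take 2 (3->2 ok)
  t10 'x' -> {0,2,3}, take 0 (2->0 ok)
  t11 'x' -> {0,2,3}, take 0 (0->0 ok)
  t12 'x' -> {0,2,3}, take 0 (0->0 ok)
  t13 'y' -> {1}, take 1 (0->1 ok)
  t14 'y' -> {1}, take 1 (1->1 ok)
  t15 'y' -> {1}, take 1 (1->1 ok)
  t16 'x' -> {0,2,3}, take 3 (1->3 ok)
  t17 'x' -> {0,2,3}, take 0 (3->0 ok)
  t18 'y' -> {1}, take 1 (0->1 ok)
  t19 'x' -> {0,2,3}, take 3 (1->3 ok)
  t20 'x' -> {0,2,3}, take 0 (3->0 ok)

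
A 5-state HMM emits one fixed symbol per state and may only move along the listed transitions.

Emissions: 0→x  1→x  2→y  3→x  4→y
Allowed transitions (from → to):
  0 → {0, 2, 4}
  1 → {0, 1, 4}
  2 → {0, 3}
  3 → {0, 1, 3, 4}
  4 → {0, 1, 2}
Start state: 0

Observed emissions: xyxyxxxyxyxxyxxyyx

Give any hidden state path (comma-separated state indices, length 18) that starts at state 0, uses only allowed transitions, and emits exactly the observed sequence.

  t0 'x' -> {0,1,3}, take 0 (start)
  t1 'y' -> {2,4}, take 4 (0->4 ok)
  t2 'x' -> {0,1,3}, take 1 (4->1 ok)
  t3 'y' -> {2,4}, take 4 (1->4 ok)
  t4 'x' -> {0,1,3}, take 1 (4->1 ok)
  t5 'x' -> {0,1,3}, take 1 (1->1 ok)
  t6 'x' -> {0,1,3}, take 0 (1->0 ok)
  t7 'y' -> {2,4}, take 4 (0->4 ok)
  t8 'x' -> {0,1,3}, take 0 (4->0 ok)
  t9 'y' -> {2,4}, take 2 (0->2 ok)
  t10 'x' -> {0,1,3}, take 3 (2->3 ok)
  t11 'x' -> {0,1,3}, take 0 (3->0 ok)
  t12 'y' -> {2,4}, take 2 (0->2 ok)
  t13 'x' -> {0,1,3}, take 0 (2->0 ok)
  t14 'x' -> {0,1,3}, take 0 (0->0 ok)
  t15 'y' -> {2,4}, take 4 (0->4 ok)
  t16 'y' -> {2,4}, take 2 (4->2 ok)
  t17 'x' -> {0,1,3}, take 0 (2->0 ok)

0,4,1,4,1,1,0,4,0,2,3,0,2,0,0,4,2,0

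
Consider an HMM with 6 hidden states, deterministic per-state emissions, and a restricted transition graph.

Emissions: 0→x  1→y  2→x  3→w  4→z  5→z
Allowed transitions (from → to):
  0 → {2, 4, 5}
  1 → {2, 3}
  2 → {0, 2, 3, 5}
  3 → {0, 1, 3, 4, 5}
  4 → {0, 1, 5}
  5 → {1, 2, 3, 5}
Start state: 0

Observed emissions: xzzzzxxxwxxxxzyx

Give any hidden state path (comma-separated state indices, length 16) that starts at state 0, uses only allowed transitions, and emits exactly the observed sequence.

0,5,5,5,5,2,0,2,3,0,2,2,0,4,1,2

  t0 'x' -> {0,2}, take 0 (start)
  t1 'z' -> {4,5}, take 5 (0->5 ok)
  t2 'z' -> {4,5}, take 5 (5->5 ok)
  t3 'z' -> {4,5}, take 5 (5->5 ok)
  t4 'z' -> {4,5}, take 5 (5->5 ok)
  t5 'x' -> {0,2}, take 2 (5->2 ok)
  t6 'x' -> {0,2}, take 0 (2->0 ok)
  t7 'x' -> {0,2}, take 2 (0->2 ok)
  t8 'w' -> {3}, take 3 (2->3 ok)
  t9 'x' -> {0,2}, take 0 (3->0 ok)
  t10 'x' -> {0,2}, take 2 (0->2 ok)
  t11 'x' -> {0,2}, take 2 (2->2 ok)
  t12 'x' -> {0,2}, take 0 (2->0 ok)
  t13 'z' -> {4,5}, take 4 (0->4 ok)
  t14 'y' -> {1}, take 1 (4->1 ok)
  t15 'x' -> {0,2}, take 2 (1->2 ok)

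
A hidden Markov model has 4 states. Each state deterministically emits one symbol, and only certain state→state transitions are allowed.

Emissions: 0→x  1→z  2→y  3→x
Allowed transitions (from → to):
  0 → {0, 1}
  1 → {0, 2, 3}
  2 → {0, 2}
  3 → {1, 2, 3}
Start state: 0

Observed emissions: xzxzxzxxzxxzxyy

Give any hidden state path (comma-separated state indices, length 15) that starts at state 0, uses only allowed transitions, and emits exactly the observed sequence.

  t0 'x' -> {0,3}, take 0 (start)
  t1 'z' -> {1}, take 1 (0->1 ok)
  t2 'x' -> {0,3}, take 0 (1->0 ok)
  t3 'z' -> {1}, take 1 (0->1 ok)
  t4 'x' -> {0,3}, take 0 (1->0 ok)
  t5 'z' -> {1}, take 1 (0->1 ok)
  t6 'x' -> {0,3}, take 0 (1->0 ok)
  t7 'x' -> {0,3}, take 0 (0->0 ok)
  t8 'z' -> {1}, take 1 (0->1 ok)
  t9 'x' -> {0,3}, take 0 (1->0 ok)
  t10 'x' -> {0,3}, take 0 (0->0 ok)
  t11 'z' -> {1}, take 1 (0->1 ok)
  t12 'x' -> {0,3}, take 3 (1->3 ok)
  t13 'y' -> {2}, take 2 (3->2 ok)
  t14 'y' -> {2}, take 2 (2->2 ok)

0,1,0,1,0,1,0,0,1,0,0,1,3,2,2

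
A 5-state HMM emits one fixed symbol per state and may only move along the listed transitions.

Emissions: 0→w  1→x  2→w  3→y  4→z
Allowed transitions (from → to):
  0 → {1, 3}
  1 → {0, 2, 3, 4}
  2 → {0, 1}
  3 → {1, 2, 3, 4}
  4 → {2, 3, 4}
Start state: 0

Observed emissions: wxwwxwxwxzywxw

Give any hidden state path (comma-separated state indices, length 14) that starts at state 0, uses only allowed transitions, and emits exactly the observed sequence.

  [0] w  {0,2}  => 0  start
  [1] x  {1}  => 1  0->1 ok
  [2] w  {0,2}  => 2  1->2 ok
  [3] w  {0,2}  => 0  2->0 ok
  [4] x  {1}  => 1  0->1 ok
  [5] w  {0,2}  => 0  1->0 ok
  [6] x  {1}  => 1  0->1 ok
  [7] w  {0,2}  => 2  1->2 ok
  [8] x  {1}  => 1  2->1 ok
  [9] z  {4}  => 4  1->4 ok
  [10] y  {3}  => 3  4->3 ok
  [11] w  {0,2}  => 2  3->2 ok
  [12] x  {1}  => 1  2->1 ok
  [13] w  {0,2}  => 2  1->2 ok

0,1,2,0,1,0,1,2,1,4,3,2,1,2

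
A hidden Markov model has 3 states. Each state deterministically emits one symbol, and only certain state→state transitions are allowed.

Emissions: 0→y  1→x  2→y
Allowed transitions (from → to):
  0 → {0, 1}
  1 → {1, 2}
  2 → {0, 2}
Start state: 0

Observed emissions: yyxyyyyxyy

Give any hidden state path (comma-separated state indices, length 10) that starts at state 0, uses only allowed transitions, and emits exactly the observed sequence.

  t0 'y' -> {0,2}, take 0 (start)
  t1 'y' -> {0,2}, take 0 (0->0 ok)
  t2 'x' -> {1}, take 1 (0->1 ok)
  t3 'y' -> {0,2}, take 2 (1->2 ok)
  t4 'y' -> {0,2}, take 2 (2->2 ok)
  t5 'y' -> {0,2}, take 2 (2->2 ok)
  t6 'y' -> {0,2}, take 0 (2->0 ok)
  t7 'x' -> {1}, take 1 (0->1 ok)
  t8 'y' -> {0,2}, take 2 (1->2 ok)
  t9 'y' -> {0,2}, take 0 (2->0 ok)

0,0,1,2,2,2,0,1,2,0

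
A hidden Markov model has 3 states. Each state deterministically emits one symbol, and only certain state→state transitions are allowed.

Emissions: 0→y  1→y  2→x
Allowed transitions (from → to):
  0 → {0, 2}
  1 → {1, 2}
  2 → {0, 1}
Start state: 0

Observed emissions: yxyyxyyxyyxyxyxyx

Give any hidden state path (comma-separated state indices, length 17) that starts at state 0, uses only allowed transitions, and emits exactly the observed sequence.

0,2,1,1,2,0,0,2,0,0,2,0,2,0,2,0,2

  t0 'y' -> {0,1}, take 0 (start)
  t1 'x' -> {2}, take 2 (0->2 ok)
  t2 'y' -> {0,1}, take 1 (2->1 ok)
  t3 'y' -> {0,1}, take 1 (1->1 ok)
  t4 'x' -> {2}, take 2 (1->2 ok)
  t5 'y' -> {0,1}, take 0 (2->0 ok)
  t6 'y' -> {0,1}, take 0 (0->0 ok)
  t7 'x' -> {2}, take 2 (0->2 ok)
  t8 'y' -> {0,1}, take 0 (2->0 ok)
  t9 'y' -> {0,1}, take 0 (0->0 ok)
  t10 'x' -> {2}, take 2 (0->2 ok)
  t11 'y' -> {0,1}, take 0 (2->0 ok)
  t12 'x' -> {2}, take 2 (0->2 ok)
  t13 'y' -> {0,1}, take 0 (2->0 ok)
  t14 'x' -> {2}, take 2 (0->2 ok)
  t15 'y' -> {0,1}, take 0 (2->0 ok)
  t16 'x' -> {2}, take 2 (0->2 ok)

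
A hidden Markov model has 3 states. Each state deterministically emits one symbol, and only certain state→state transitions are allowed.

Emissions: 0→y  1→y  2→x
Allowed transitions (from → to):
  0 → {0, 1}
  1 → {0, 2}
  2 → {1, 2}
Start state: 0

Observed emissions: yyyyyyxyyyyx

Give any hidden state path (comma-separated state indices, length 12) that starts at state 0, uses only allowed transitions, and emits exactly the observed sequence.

0,0,0,1,0,1,2,1,0,0,1,2

  0: obs=y cand={0,1} pick 0 [start]
  1: obs=y cand={0,1} pick 0 [0->0 ok]
  2: obs=y cand={0,1} pick 0 [0->0 ok]
  3: obs=y cand={0,1} pick 1 [0->1 ok]
  4: obs=y cand={0,1} pick 0 [1->0 ok]
  5: obs=y cand={0,1} pick 1 [0->1 ok]
  6: obs=x cand={2} pick 2 [1->2 ok]
  7: obs=y cand={0,1} pick 1 [2->1 ok]
  8: obs=y cand={0,1} pick 0 [1->0 ok]
  9: obs=y cand={0,1} pick 0 [0->0 ok]
  10: obs=y cand={0,1} pick 1 [0->1 ok]
  11: obs=x cand={2} pick 2 [1->2 ok]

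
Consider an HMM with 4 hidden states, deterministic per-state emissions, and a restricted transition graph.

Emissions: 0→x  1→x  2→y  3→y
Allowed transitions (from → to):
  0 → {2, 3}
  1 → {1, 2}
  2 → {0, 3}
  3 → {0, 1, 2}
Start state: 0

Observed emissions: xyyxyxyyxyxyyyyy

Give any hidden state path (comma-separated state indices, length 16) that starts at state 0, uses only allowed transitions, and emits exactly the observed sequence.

  0: obs=x cand={0,1} pick 0 [start]
  1: obs=y cand={2,3} pick 3 [0->3 ok]
  2: obs=y cand={2,3} pick 2 [3->2 ok]
  3: obs=x cand={0,1} pick 0 [2->0 ok]
  4: obs=y cand={2,3} pick 3 [0->3 ok]
  5: obs=x cand={0,1} pick 0 [3->0 ok]
  6: obs=y cand={2,3} pick 2 [0->2 ok]
  7: obs=y cand={2,3} pick 3 [2->3 ok]
  8: obs=x cand={0,1} pick 1 [3->1 ok]
  9: obs=y cand={2,3} pick 2 [1->2 ok]
  10: obs=x cand={0,1} pick 0 [2->0 ok]
  11: obs=y cand={2,3} pick 3 [0->3 ok]
  12: obs=y cand={2,3} pick 2 [3->2 ok]
  13: obs=y cand={2,3} pick 3 [2->3 ok]
  14: obs=y cand={2,3} pick 2 [3->2 ok]
  15: obs=y cand={2,3} pick 3 [2->3 ok]

0,3,2,0,3,0,2,3,1,2,0,3,2,3,2,3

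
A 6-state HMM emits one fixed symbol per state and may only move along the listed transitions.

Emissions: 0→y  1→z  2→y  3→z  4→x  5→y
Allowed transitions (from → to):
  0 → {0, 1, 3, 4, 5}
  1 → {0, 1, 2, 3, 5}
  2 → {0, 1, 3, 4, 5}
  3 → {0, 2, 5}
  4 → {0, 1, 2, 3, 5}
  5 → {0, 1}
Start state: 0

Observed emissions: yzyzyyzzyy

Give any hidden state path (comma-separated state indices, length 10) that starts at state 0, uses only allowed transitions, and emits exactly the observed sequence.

0,1,2,3,5,0,1,3,2,0

  t0 'y' -> {0,2,5}, take 0 (start)
  t1 'z' -> {1,3}, take 1 (0->1 ok)
  t2 'y' -> {0,2,5}, take 2 (1->2 ok)
  t3 'z' -> {1,3}, take 3 (2->3 ok)
  t4 'y' -> {0,2,5}, take 5 (3->5 ok)
  t5 'y' -> {0,2,5}, take 0 (5->0 ok)
  t6 'z' -> {1,3}, take 1 (0->1 ok)
  t7 'z' -> {1,3}, take 3 (1->3 ok)
  t8 'y' -> {0,2,5}, take 2 (3->2 ok)
  t9 'y' -> {0,2,5}, take 0 (2->0 ok)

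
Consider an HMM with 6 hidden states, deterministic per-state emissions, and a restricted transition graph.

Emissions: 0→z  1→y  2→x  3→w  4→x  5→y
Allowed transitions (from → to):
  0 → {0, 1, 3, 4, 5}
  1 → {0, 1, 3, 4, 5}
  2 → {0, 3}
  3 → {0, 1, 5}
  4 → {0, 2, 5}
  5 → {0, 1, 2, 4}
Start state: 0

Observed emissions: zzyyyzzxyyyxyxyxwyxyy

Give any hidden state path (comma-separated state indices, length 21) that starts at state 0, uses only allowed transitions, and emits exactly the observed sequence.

  t0 'z' -> {0}, take 0 (start)
  t1 'z' -> {0}, take 0 (0->0 ok)
  t2 'y' -> {1,5}, take 1 (0->1 ok)
  t3 'y' -> {1,5}, take 1 (1->1 ok)
  t4 'y' -> {1,5}, take 1 (1->1 ok)
  t5 'z' -> {0}, take 0 (1->0 ok)
  t6 'z' -> {0}, take 0 (0->0 ok)
  t7 'x' -> {2,4}, take 4 (0->4 ok)
  t8 'y' -> {1,5}, take 5 (4->5 ok)
  t9 'y' -> {1,5}, take 1 (5->1 ok)
  t10 'y' -> {1,5}, take 5 (1->5 ok)
  t11 'x' -> {2,4}, take 4 (5->4 ok)
  t12 'y' -> {1,5}, take 5 (4->5 ok)
  t13 'x' -> {2,4}, take 4 (5->4 ok)
  t14 'y' -> {1,5}, take 5 (4->5 ok)
  t15 'x' -> {2,4}, take 2 (5->2 ok)
  t16 'w' -> {3}, take 3 (2->3 ok)
  t17 'y' -> {1,5}, take 1 (3->1 ok)
  t18 'x' -> {2,4}, take 4 (1->4 ok)
  t19 'y' -> {1,5}, take 5 (4->5 ok)
  t20 'y' -> {1,5}, take 1 (5->1 ok)

0,0,1,1,1,0,0,4,5,1,5,4,5,4,5,2,3,1,4,5,1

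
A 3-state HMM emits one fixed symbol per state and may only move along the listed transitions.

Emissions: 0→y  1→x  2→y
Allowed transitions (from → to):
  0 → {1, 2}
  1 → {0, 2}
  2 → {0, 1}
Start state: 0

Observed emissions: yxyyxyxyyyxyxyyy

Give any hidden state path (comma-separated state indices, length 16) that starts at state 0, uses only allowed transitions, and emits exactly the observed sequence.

  [0] y  {0,2}  => 0  start
  [1] x  {1}  => 1  0->1 ok
  [2] y  {0,2}  => 0  1->0 ok
  [3] y  {0,2}  => 2  0->2 ok
  [4] x  {1}  => 1  2->1 ok
  [5] y  {0,2}  => 2  1->2 ok
  [6] x  {1}  => 1  2->1 ok
  [7] y  {0,2}  => 0  1->0 ok
  [8] y  {0,2}  => 2  0->2 ok
  [9] y  {0,2}  => 0  2->0 ok
  [10] x  {1}  => 1  0->1 ok
  [11] y  {0,2}  => 2  1->2 ok
  [12] x  {1}  => 1  2->1 ok
  [13] y  {0,2}  => 2  1->2 ok
  [14] y  {0,2}  => 0  2->0 ok
  [15] y  {0,2}  => 2  0->2 ok

0,1,0,2,1,2,1,0,2,0,1,2,1,2,0,2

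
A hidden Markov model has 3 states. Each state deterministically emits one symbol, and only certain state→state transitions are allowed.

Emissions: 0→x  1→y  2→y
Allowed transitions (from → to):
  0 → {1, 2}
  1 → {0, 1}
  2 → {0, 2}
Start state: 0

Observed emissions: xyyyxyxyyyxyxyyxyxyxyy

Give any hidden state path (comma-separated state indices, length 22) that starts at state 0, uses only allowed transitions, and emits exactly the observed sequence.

  pos 0: x in {0}, choose 0; start
  pos 1: y in {1,2}, choose 1; 0->1 ok
  pos 2: y in {1,2}, choose 1; 1->1 ok
  pos 3: y in {1,2}, choose 1; 1->1 ok
  pos 4: x in {0}, choose 0; 1->0 ok
  pos 5: y in {1,2}, choose 2; 0->2 ok
  pos 6: x in {0}, choose 0; 2->0 ok
  pos 7: y in {1,2}, choose 2; 0->2 ok
  pos 8: y in {1,2}, choose 2; 2->2 ok
  pos 9: y in {1,2}, choose 2; 2->2 ok
  pos 10: x in {0}, choose 0; 2->0 ok
  pos 11: y in {1,2}, choose 1; 0->1 ok
  pos 12: x in {0}, choose 0; 1->0 ok
  pos 13: y in {1,2}, choose 2; 0->2 ok
  pos 14: y in {1,2}, choose 2; 2->2 ok
  pos 15: x in {0}, choose 0; 2->0 ok
  pos 16: y in {1,2}, choose 2; 0->2 ok
  pos 17: x in {0}, choose 0; 2->0 ok
  pos 18: y in {1,2}, choose 1; 0->1 ok
  pos 19: x in {0}, choose 0; 1->0 ok
  pos 20: y in {1,2}, choose 1; 0->1 ok
  pos 21: y in {1,2}, choose 1; 1->1 ok

0,1,1,1,0,2,0,2,2,2,0,1,0,2,2,0,2,0,1,0,1,1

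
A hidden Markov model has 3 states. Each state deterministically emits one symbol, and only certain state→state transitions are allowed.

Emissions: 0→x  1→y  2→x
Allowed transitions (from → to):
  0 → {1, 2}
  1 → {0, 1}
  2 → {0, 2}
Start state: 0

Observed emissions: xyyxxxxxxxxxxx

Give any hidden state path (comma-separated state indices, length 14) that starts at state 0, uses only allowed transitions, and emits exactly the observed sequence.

  pos 0: x in {0,2}, choose 0; start
  pos 1: y in {1}, choose 1; 0->1 ok
  pos 2: y in {1}, choose 1; 1->1 ok
  pos 3: x in {0,2}, choose 0; 1->0 ok
  pos 4: x in {0,2}, choose 2; 0->2 ok
  pos 5: x in {0,2}, choose 0; 2->0 ok
  pos 6: x in {0,2}, choose 2; 0->2 ok
  pos 7: x in {0,2}, choose 0; 2->0 ok
  pos 8: x in {0,2}, choose 2; 0->2 ok
  pos 9: x in {0,2}, choose 0; 2->0 ok
  pos 10: x in {0,2}, choose 2; 0->2 ok
  pos 11: x in {0,2}, choose 2; 2->2 ok
  pos 12: x in {0,2}, choose 0; 2->0 ok
  pos 13: x in {0,2}, choose 2; 0->2 ok

0,1,1,0,2,0,2,0,2,0,2,2,0,2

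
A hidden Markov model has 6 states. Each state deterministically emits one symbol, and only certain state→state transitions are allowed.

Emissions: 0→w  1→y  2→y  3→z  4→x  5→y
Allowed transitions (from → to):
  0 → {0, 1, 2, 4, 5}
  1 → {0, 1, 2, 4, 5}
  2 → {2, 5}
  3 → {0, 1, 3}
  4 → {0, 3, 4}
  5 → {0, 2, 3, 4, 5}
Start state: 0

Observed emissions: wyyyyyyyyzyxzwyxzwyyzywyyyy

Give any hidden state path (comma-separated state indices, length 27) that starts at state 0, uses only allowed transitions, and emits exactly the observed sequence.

0,2,5,2,5,5,2,5,5,3,1,4,3,0,1,4,3,0,2,5,3,1,0,2,2,2,5

  [0] w  {0}  => 0  start
  [1] y  {1,2,5}  => 2  0->2 ok
  [2] y  {1,2,5}  => 5  2->5 ok
  [3] y  {1,2,5}  => 2  5->2 ok
  [4] y  {1,2,5}  => 5  2->5 ok
  [5] y  {1,2,5}  => 5  5->5 ok
  [6] y  {1,2,5}  => 2  5->2 ok
  [7] y  {1,2,5}  => 5  2->5 ok
  [8] y  {1,2,5}  => 5  5->5 ok
  [9] z  {3}  => 3  5->3 ok
  [10] y  {1,2,5}  => 1  3->1 ok
  [11] x  {4}  => 4  1->4 ok
  [12] z  {3}  => 3  4->3 ok
  [13] w  {0}  => 0  3->0 ok
  [14] y  {1,2,5}  => 1  0->1 ok
  [15] x  {4}  => 4  1->4 ok
  [16] z  {3}  => 3  4->3 ok
  [17] w  {0}  => 0  3->0 ok
  [18] y  {1,2,5}  => 2  0->2 ok
  [19] y  {1,2,5}  => 5  2->5 ok
  [20] z  {3}  => 3  5->3 ok
  [21] y  {1,2,5}  => 1  3->1 ok
  [22] w  {0}  => 0  1->0 ok
  [23] y  {1,2,5}  => 2  0->2 ok
  [24] y  {1,2,5}  => 2  2->2 ok
  [25] y  {1,2,5}  => 2  2->2 ok
  [26] y  {1,2,5}  => 5  2->5 ok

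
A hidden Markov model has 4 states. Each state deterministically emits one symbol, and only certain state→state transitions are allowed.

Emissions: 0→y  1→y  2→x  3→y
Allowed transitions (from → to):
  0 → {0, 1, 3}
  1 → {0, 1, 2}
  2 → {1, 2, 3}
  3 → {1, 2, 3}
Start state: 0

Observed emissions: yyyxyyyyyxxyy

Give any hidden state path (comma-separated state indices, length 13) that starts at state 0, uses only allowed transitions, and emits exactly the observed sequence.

0,0,1,2,3,1,0,0,3,2,2,1,1

  [0] y  {0,1,3}  => 0  start
  [1] y  {0,1,3}  => 0  0->0 ok
  [2] y  {0,1,3}  => 1  0->1 ok
  [3] x  {2}  => 2  1->2 ok
  [4] y  {0,1,3}  => 3  2->3 ok
  [5] y  {0,1,3}  => 1  3->1 ok
  [6] y  {0,1,3}  => 0  1->0 ok
  [7] y  {0,1,3}  => 0  0->0 ok
  [8] y  {0,1,3}  => 3  0->3 ok
  [9] x  {2}  => 2  3->2 ok
  [10] x  {2}  => 2  2->2 ok
  [11] y  {0,1,3}  => 1  2->1 ok
  [12] y  {0,1,3}  => 1  1->1 ok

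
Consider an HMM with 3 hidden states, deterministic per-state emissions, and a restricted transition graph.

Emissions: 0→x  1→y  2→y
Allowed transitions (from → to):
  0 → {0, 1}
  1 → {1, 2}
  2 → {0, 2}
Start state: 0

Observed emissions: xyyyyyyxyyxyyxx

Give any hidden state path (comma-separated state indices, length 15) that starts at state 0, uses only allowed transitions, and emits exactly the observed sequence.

  [0] x  {0}  => 0  start
  [1] y  {1,2}  => 1  0->1 ok
  [2] y  {1,2}  => 1  1->1 ok
  [3] y  {1,2}  => 1  1->1 ok
  [4] y  {1,2}  => 1  1->1 ok
  [5] y  {1,2}  => 2  1->2 ok
  [6] y  {1,2}  => 2  2->2 ok
  [7] x  {0}  => 0  2->0 ok
  [8] y  {1,2}  => 1  0->1 ok
  [9] y  {1,2}  => 2  1->2 ok
  [10] x  {0}  => 0  2->0 ok
  [11] y  {1,2}  => 1  0->1 ok
  [12] y  {1,2}  => 2  1->2 ok
  [13] x  {0}  => 0  2->0 ok
  [14] x  {0}  => 0  0->0 ok

0,1,1,1,1,2,2,0,1,2,0,1,2,0,0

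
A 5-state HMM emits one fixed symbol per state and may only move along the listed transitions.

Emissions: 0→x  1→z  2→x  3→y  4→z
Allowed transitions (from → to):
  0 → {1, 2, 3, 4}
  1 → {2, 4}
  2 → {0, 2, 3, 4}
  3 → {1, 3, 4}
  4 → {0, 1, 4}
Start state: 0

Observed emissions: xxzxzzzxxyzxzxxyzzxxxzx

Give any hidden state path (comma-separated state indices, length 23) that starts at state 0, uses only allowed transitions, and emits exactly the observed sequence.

  0: obs=x cand={0,2} pick 0 [start]
  1: obs=x cand={0,2} pick 2 [0->2 ok]
  2: obs=z cand={1,4} pick 4 [2->4 ok]
  3: obs=x cand={0,2} pick 0 [4->0 ok]
  4: obs=z cand={1,4} pick 1 [0->1 ok]
  5: obs=z cand={1,4} pick 4 [1->4 ok]
  6: obs=z cand={1,4} pick 1 [4->1 ok]
  7: obs=x cand={0,2} pick 2 [1->2 ok]
  8: obs=x cand={0,2} pick 2 [2->2 ok]
  9: obs=y cand={3} pick 3 [2->3 ok]
  10: obs=z cand={1,4} pick 4 [3->4 ok]
  11: obs=x cand={0,2} pick 0 [4->0 ok]
  12: obs=z cand={1,4} pick 1 [0->1 ok]
  13: obs=x cand={0,2} pick 2 [1->2 ok]
  14: obs=x cand={0,2} pick 2 [2->2 ok]
  15: obs=y cand={3} pick 3 [2->3 ok]
  16: obs=z cand={1,4} pick 4 [3->4 ok]
  17: obs=z cand={1,4} pick 1 [4->1 ok]
  18: obs=x cand={0,2} pick 2 [1->2 ok]
  19: obs=x cand={0,2} pick 2 [2->2 ok]
  20: obs=x cand={0,2} pick 0 [2->0 ok]
  21: obs=z cand={1,4} pick 1 [0->1 ok]
  22: obs=x cand={0,2} pick 2 [1->2 ok]

0,2,4,0,1,4,1,2,2,3,4,0,1,2,2,3,4,1,2,2,0,1,2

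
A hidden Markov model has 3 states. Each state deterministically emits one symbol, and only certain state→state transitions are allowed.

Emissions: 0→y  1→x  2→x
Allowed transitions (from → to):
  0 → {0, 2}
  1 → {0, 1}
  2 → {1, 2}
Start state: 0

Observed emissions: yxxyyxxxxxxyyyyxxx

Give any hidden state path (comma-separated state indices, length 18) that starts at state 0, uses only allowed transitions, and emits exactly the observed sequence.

0,2,1,0,0,2,2,2,2,2,1,0,0,0,0,2,2,1

  [0] y  {0}  => 0  start
  [1] x  {1,2}  => 2  0->2 ok
  [2] x  {1,2}  => 1  2->1 ok
  [3] y  {0}  => 0  1->0 ok
  [4] y  {0}  => 0  0->0 ok
  [5] x  {1,2}  => 2  0->2 ok
  [6] x  {1,2}  => 2  2->2 ok
  [7] x  {1,2}  => 2  2->2 ok
  [8] x  {1,2}  => 2  2->2 ok
  [9] x  {1,2}  => 2  2->2 ok
  [10] x  {1,2}  => 1  2->1 ok
  [11] y  {0}  => 0  1->0 ok
  [12] y  {0}  => 0  0->0 ok
  [13] y  {0}  => 0  0->0 ok
  [14] y  {0}  => 0  0->0 ok
  [15] x  {1,2}  => 2  0->2 ok
  [16] x  {1,2}  => 2  2->2 ok
  [17] x  {1,2}  => 1  2->1 ok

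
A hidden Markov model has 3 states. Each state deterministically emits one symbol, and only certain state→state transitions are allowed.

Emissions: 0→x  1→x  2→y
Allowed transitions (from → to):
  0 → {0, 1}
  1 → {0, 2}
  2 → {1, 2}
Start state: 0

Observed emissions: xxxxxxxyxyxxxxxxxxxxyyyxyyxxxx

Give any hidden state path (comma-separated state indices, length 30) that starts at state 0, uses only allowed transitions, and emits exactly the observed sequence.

  [0] x  {0,1}  => 0  start
  [1] x  {0,1}  => 1  0->1 ok
  [2] x  {0,1}  => 0  1->0 ok
  [3] x  {0,1}  => 0  0->0 ok
  [4] x  {0,1}  => 1  0->1 ok
  [5] x  {0,1}  => 0  1->0 ok
  [6] x  {0,1}  => 1  0->1 ok
  [7] y  {2}  => 2  1->2 ok
  [8] x  {0,1}  => 1  2->1 ok
  [9] y  {2}  => 2  1->2 ok
  [10] x  {0,1}  => 1  2->1 ok
  [11] x  {0,1}  => 0  1->0 ok
  [12] x  {0,1}  => 1  0->1 ok
  [13] x  {0,1}  => 0  1->0 ok
  [14] x  {0,1}  => 0  0->0 ok
  [15] x  {0,1}  => 0  0->0 ok
  [16] x  {0,1}  => 0  0->0 ok
  [17] x  {0,1}  => 0  0->0 ok
  [18] x  {0,1}  => 0  0->0 ok
  [19] x  {0,1}  => 1  0->1 ok
  [20] y  {2}  => 2  1->2 ok
  [21] y  {2}  => 2  2->2 ok
  [22] y  {2}  => 2  2->2 ok
  [23] x  {0,1}  => 1  2->1 ok
  [24] y  {2}  => 2  1->2 ok
  [25] y  {2}  => 2  2->2 ok
  [26] x  {0,1}  => 1  2->1 ok
  [27] x  {0,1}  => 0  1->0 ok
  [28] x  {0,1}  => 0  0->0 ok
  [29] x  {0,1}  => 1  0->1 ok

0,1,0,0,1,0,1,2,1,2,1,0,1,0,0,0,0,0,0,1,2,2,2,1,2,2,1,0,0,1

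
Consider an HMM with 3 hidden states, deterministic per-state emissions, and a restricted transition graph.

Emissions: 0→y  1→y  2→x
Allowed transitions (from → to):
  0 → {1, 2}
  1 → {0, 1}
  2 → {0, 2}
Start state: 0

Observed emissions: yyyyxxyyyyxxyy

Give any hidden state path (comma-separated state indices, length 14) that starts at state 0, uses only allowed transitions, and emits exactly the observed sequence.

0,1,1,0,2,2,0,1,1,0,2,2,0,1

  pos 0: y in {0,1}, choose 0; start
  pos 1: y in {0,1}, choose 1; 0->1 ok
  pos 2: y in {0,1}, choose 1; 1->1 ok
  pos 3: y in {0,1}, choose 0; 1->0 ok
  pos 4: x in {2}, choose 2; 0->2 ok
  pos 5: x in {2}, choose 2; 2->2 ok
  pos 6: y in {0,1}, choose 0; 2->0 ok
  pos 7: y in {0,1}, choose 1; 0->1 ok
  pos 8: y in {0,1}, choose 1; 1->1 ok
  pos 9: y in {0,1}, choose 0; 1->0 ok
  pos 10: x in {2}, choose 2; 0->2 ok
  pos 11: x in {2}, choose 2; 2->2 ok
  pos 12: y in {0,1}, choose 0; 2->0 ok
  pos 13: y in {0,1}, choose 1; 0->1 ok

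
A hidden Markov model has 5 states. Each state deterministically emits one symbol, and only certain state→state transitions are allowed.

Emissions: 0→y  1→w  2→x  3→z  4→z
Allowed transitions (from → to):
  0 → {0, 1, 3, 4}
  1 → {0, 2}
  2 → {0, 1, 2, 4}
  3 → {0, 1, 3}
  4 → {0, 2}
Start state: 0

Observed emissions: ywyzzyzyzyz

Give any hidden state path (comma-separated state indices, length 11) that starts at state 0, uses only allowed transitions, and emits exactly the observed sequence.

0,1,0,3,3,0,4,0,4,0,3

  0: obs=y cand={0} pick 0 [start]
  1: obs=w cand={1} pick 1 [0->1 ok]
  2: obs=y cand={0} pick 0 [1->0 ok]
  3: obs=z cand={3,4} pick 3 [0->3 ok]
  4: obs=z cand={3,4} pick 3 [3->3 ok]
  5: obs=y cand={0} pick 0 [3->0 ok]
  6: obs=z cand={3,4} pick 4 [0->4 ok]
  7: obs=y cand={0} pick 0 [4->0 ok]
  8: obs=z cand={3,4} pick 4 [0->4 ok]
  9: obs=y cand={0} pick 0 [4->0 ok]
  10: obs=z cand={3,4} pick 3 [0->3 ok]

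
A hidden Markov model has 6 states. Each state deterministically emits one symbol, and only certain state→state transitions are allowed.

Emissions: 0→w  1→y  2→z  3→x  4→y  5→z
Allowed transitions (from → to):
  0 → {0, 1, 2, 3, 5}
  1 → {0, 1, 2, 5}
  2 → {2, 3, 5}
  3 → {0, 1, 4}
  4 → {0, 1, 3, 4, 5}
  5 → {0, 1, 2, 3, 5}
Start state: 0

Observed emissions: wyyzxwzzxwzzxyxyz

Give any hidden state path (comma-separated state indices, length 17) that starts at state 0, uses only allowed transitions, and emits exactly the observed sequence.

  pos 0: w in {0}, choose 0; start
  pos 1: y in {1,4}, choose 1; 0->1 ok
  pos 2: y in {1,4}, choose 1; 1->1 ok
  pos 3: z in {2,5}, choose 5; 1->5 ok
  pos 4: x in {3}, choose 3; 5->3 ok
  pos 5: w in {0}, choose 0; 3->0 ok
  pos 6: z in {2,5}, choose 2; 0->2 ok
  pos 7: z in {2,5}, choose 2; 2->2 ok
  pos 8: x in {3}, choose 3; 2->3 ok
  pos 9: w in {0}, choose 0; 3->0 ok
  pos 10: z in {2,5}, choose 2; 0->2 ok
  pos 11: z in {2,5}, choose 2; 2->2 ok
  pos 12: x in {3}, choose 3; 2->3 ok
  pos 13: y in {1,4}, choose 4; 3->4 ok
  pos 14: x in {3}, choose 3; 4->3 ok
  pos 15: y in {1,4}, choose 1; 3->1 ok
  pos 16: z in {2,5}, choose 5; 1->5 ok

0,1,1,5,3,0,2,2,3,0,2,2,3,4,3,1,5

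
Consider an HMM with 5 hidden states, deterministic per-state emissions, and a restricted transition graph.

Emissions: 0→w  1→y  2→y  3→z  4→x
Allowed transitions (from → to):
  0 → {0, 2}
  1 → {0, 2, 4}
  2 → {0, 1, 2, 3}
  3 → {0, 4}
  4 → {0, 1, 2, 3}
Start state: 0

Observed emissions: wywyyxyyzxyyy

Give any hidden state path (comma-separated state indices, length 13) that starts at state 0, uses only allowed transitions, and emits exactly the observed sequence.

  pos 0: w in {0}, choose 0; start
  pos 1: y in {1,2}, choose 2; 0->2 ok
  pos 2: w in {0}, choose 0; 2->0 ok
  pos 3: y in {1,2}, choose 2; 0->2 ok
  pos 4: y in {1,2}, choose 1; 2->1 ok
  pos 5: x in {4}, choose 4; 1->4 ok
  pos 6: y in {1,2}, choose 1; 4->1 ok
  pos 7: y in {1,2}, choose 2; 1->2 ok
  pos 8: z in {3}, choose 3; 2->3 ok
  pos 9: x in {4}, choose 4; 3->4 ok
  pos 10: y in {1,2}, choose 1; 4->1 ok
  pos 11: y in {1,2}, choose 2; 1->2 ok
  pos 12: y in {1,2}, choose 2; 2->2 ok

0,2,0,2,1,4,1,2,3,4,1,2,2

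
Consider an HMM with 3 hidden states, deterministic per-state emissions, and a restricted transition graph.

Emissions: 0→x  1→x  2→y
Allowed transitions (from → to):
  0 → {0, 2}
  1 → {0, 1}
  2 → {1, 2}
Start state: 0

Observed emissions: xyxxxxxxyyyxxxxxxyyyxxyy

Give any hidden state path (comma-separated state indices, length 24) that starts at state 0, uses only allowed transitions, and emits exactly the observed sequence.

0,2,1,1,1,1,0,0,2,2,2,1,1,1,0,0,0,2,2,2,1,0,2,2

  pos 0: x in {0,1}, choose 0; start
  pos 1: y in {2}, choose 2; 0->2 ok
  pos 2: x in {0,1}, choose 1; 2->1 ok
  pos 3: x in {0,1}, choose 1; 1->1 ok
  pos 4: x in {0,1}, choose 1; 1->1 ok
  pos 5: x in {0,1}, choose 1; 1->1 ok
  pos 6: x in {0,1}, choose 0; 1->0 ok
  pos 7: x in {0,1}, choose 0; 0->0 ok
  pos 8: y in {2}, choose 2; 0->2 ok
  pos 9: y in {2}, choose 2; 2->2 ok
  pos 10: y in {2}, choose 2; 2->2 ok
  pos 11: x in {0,1}, choose 1; 2->1 ok
  pos 12: x in {0,1}, choose 1; 1->1 ok
  pos 13: x in {0,1}, choose 1; 1->1 ok
  pos 14: x in {0,1}, choose 0; 1->0 ok
  pos 15: x in {0,1}, choose 0; 0->0 ok
  pos 16: x in {0,1}, choose 0; 0->0 ok
  pos 17: y in {2}, choose 2; 0->2 ok
  pos 18: y in {2}, choose 2; 2->2 ok
  pos 19: y in {2}, choose 2; 2->2 ok
  pos 20: x in {0,1}, choose 1; 2->1 ok
  pos 21: x in {0,1}, choose 0; 1->0 ok
  pos 22: y in {2}, choose 2; 0->2 ok
  pos 23: y in {2}, choose 2; 2->2 ok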